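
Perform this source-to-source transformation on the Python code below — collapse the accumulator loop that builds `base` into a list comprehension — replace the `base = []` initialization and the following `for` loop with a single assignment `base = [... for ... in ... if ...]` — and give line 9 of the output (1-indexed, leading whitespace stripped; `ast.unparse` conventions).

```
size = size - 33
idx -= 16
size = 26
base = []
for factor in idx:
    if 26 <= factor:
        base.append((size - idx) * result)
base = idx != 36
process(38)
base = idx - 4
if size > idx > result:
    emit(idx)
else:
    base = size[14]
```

emit(idx)

Transformed code:
size = size - 33
idx -= 16
size = 26
base = [(size - idx) * result for factor in idx if 26 <= factor]
base = idx != 36
process(38)
base = idx - 4
if size > idx > result:
    emit(idx)
else:
    base = size[14]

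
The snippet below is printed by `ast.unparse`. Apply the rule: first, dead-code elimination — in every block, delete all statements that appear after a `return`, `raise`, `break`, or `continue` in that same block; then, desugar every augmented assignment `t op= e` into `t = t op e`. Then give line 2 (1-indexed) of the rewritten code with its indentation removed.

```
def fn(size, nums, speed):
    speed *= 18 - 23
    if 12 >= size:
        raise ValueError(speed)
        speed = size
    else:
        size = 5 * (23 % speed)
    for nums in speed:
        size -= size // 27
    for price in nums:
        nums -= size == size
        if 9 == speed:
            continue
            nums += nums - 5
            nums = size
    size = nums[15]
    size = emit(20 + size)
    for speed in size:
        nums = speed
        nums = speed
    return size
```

Transformed code:
def fn(size, nums, speed):
    speed = speed * (18 - 23)
    if 12 >= size:
        raise ValueError(speed)
    else:
        size = 5 * (23 % speed)
    for nums in speed:
        size = size - size // 27
    for price in nums:
        nums = nums - (size == size)
        if 9 == speed:
            continue
    size = nums[15]
    size = emit(20 + size)
    for speed in size:
        nums = speed
        nums = speed
    return size

speed = speed * (18 - 23)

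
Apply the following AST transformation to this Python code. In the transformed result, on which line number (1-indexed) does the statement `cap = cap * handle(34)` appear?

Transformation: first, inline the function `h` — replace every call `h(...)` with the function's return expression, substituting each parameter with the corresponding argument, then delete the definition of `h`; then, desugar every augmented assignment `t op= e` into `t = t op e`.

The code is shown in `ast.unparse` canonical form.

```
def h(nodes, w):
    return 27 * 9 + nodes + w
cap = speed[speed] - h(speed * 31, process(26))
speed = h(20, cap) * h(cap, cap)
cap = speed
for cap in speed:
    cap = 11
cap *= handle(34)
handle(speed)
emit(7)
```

6

Transformed code:
cap = speed[speed] - (27 * 9 + speed * 31 + process(26))
speed = (27 * 9 + 20 + cap) * (27 * 9 + cap + cap)
cap = speed
for cap in speed:
    cap = 11
cap = cap * handle(34)
handle(speed)
emit(7)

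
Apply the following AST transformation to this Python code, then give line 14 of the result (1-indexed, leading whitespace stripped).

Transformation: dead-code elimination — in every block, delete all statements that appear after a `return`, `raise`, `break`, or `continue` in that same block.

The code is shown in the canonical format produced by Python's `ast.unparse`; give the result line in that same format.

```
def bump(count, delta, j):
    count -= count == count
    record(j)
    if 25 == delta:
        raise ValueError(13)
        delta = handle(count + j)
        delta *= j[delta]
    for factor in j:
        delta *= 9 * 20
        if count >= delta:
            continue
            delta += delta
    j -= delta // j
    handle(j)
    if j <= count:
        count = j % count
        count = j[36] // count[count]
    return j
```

count = j[36] // count[count]

Transformed code:
def bump(count, delta, j):
    count -= count == count
    record(j)
    if 25 == delta:
        raise ValueError(13)
    for factor in j:
        delta *= 9 * 20
        if count >= delta:
            continue
    j -= delta // j
    handle(j)
    if j <= count:
        count = j % count
        count = j[36] // count[count]
    return j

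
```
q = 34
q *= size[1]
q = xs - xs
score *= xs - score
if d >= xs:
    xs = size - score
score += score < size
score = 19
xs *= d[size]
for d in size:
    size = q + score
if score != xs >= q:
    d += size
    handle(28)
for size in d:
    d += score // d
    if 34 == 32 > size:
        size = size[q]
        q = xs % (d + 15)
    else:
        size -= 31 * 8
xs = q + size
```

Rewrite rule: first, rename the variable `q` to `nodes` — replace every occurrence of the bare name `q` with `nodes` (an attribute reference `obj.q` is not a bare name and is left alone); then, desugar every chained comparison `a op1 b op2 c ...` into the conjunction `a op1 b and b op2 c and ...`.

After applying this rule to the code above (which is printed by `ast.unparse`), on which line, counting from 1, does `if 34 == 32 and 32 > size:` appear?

Transformed code:
nodes = 34
nodes *= size[1]
nodes = xs - xs
score *= xs - score
if d >= xs:
    xs = size - score
score += score < size
score = 19
xs *= d[size]
for d in size:
    size = nodes + score
if score != xs and xs >= nodes:
    d += size
    handle(28)
for size in d:
    d += score // d
    if 34 == 32 and 32 > size:
        size = size[nodes]
        nodes = xs % (d + 15)
    else:
        size -= 31 * 8
xs = nodes + size

17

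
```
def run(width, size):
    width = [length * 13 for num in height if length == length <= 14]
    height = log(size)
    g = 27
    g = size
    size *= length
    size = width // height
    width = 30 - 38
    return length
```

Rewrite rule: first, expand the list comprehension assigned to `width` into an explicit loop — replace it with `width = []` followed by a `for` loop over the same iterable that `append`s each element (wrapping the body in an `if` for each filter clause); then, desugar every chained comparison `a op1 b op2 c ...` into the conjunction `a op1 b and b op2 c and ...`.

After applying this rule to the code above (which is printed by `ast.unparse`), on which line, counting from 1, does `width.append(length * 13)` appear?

Transformed code:
def run(width, size):
    width = []
    for num in height:
        if length == length and length <= 14:
            width.append(length * 13)
    height = log(size)
    g = 27
    g = size
    size *= length
    size = width // height
    width = 30 - 38
    return length

5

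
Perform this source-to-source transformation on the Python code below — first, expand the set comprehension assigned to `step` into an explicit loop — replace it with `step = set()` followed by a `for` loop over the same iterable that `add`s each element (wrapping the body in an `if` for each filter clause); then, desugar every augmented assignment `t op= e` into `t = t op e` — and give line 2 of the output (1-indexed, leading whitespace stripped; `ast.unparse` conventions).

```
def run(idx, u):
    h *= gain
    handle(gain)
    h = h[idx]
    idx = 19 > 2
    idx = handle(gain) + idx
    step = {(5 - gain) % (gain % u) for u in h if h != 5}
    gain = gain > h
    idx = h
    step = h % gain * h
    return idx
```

h = h * gain

Transformed code:
def run(idx, u):
    h = h * gain
    handle(gain)
    h = h[idx]
    idx = 19 > 2
    idx = handle(gain) + idx
    step = set()
    for u in h:
        if h != 5:
            step.add((5 - gain) % (gain % u))
    gain = gain > h
    idx = h
    step = h % gain * h
    return idx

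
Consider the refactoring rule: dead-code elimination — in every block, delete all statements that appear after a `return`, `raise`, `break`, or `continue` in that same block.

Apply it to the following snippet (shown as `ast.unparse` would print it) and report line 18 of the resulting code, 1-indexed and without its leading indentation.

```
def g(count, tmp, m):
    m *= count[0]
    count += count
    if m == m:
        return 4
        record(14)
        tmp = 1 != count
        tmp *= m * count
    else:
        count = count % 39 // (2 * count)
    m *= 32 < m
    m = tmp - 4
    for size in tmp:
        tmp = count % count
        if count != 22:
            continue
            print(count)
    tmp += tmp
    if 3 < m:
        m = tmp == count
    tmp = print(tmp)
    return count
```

return count

Transformed code:
def g(count, tmp, m):
    m *= count[0]
    count += count
    if m == m:
        return 4
    else:
        count = count % 39 // (2 * count)
    m *= 32 < m
    m = tmp - 4
    for size in tmp:
        tmp = count % count
        if count != 22:
            continue
    tmp += tmp
    if 3 < m:
        m = tmp == count
    tmp = print(tmp)
    return count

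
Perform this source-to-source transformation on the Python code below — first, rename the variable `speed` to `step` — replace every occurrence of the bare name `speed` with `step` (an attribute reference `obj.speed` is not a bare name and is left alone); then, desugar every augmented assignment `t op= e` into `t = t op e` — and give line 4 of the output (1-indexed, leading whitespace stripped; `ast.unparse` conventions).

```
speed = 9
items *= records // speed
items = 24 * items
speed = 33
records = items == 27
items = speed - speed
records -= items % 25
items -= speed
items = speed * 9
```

step = 33

Transformed code:
step = 9
items = items * (records // step)
items = 24 * items
step = 33
records = items == 27
items = step - step
records = records - items % 25
items = items - step
items = step * 9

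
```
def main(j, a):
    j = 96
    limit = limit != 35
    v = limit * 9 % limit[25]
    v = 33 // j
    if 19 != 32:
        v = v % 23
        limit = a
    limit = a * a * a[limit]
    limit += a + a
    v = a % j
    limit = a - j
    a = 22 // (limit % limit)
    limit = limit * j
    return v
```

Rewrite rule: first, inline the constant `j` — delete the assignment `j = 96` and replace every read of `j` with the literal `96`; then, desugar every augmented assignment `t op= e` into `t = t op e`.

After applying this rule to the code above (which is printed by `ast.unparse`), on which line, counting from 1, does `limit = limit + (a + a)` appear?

Transformed code:
def main(j, a):
    limit = limit != 35
    v = limit * 9 % limit[25]
    v = 33 // 96
    if 19 != 32:
        v = v % 23
        limit = a
    limit = a * a * a[limit]
    limit = limit + (a + a)
    v = a % 96
    limit = a - 96
    a = 22 // (limit % limit)
    limit = limit * 96
    return v

9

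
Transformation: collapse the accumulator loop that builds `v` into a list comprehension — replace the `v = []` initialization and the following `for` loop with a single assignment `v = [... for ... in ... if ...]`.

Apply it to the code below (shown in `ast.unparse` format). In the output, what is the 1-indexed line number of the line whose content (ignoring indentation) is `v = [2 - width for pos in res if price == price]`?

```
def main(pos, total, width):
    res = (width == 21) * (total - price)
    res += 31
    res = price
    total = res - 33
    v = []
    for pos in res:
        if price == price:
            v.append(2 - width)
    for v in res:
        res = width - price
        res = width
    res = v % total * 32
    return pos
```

6

Transformed code:
def main(pos, total, width):
    res = (width == 21) * (total - price)
    res += 31
    res = price
    total = res - 33
    v = [2 - width for pos in res if price == price]
    for v in res:
        res = width - price
        res = width
    res = v % total * 32
    return pos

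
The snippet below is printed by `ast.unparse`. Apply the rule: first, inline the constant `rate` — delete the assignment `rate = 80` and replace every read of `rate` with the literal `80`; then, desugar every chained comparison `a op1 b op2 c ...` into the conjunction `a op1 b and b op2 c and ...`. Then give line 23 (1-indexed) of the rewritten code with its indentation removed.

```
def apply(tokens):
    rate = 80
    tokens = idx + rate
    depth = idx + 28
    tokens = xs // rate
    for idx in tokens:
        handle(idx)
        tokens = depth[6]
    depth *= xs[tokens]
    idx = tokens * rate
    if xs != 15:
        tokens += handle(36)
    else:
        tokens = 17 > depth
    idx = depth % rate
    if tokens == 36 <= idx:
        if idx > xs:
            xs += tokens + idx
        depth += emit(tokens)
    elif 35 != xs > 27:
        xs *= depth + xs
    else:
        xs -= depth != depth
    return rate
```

return 80

Transformed code:
def apply(tokens):
    tokens = idx + 80
    depth = idx + 28
    tokens = xs // 80
    for idx in tokens:
        handle(idx)
        tokens = depth[6]
    depth *= xs[tokens]
    idx = tokens * 80
    if xs != 15:
        tokens += handle(36)
    else:
        tokens = 17 > depth
    idx = depth % 80
    if tokens == 36 and 36 <= idx:
        if idx > xs:
            xs += tokens + idx
        depth += emit(tokens)
    elif 35 != xs and xs > 27:
        xs *= depth + xs
    else:
        xs -= depth != depth
    return 80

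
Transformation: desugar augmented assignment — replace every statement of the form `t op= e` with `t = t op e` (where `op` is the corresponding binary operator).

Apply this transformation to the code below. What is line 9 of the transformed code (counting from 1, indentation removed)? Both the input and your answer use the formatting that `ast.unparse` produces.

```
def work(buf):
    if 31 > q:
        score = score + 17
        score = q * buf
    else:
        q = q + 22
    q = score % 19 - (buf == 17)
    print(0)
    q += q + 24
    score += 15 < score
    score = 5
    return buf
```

q = q + (q + 24)

Transformed code:
def work(buf):
    if 31 > q:
        score = score + 17
        score = q * buf
    else:
        q = q + 22
    q = score % 19 - (buf == 17)
    print(0)
    q = q + (q + 24)
    score = score + (15 < score)
    score = 5
    return buf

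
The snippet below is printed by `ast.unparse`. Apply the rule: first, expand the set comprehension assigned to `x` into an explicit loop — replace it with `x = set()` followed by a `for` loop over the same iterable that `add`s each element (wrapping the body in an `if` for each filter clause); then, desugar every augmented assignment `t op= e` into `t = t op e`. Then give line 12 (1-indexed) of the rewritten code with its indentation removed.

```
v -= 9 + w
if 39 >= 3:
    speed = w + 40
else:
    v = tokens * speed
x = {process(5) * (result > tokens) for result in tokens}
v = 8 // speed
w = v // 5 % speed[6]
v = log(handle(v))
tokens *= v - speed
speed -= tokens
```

tokens = tokens * (v - speed)

Transformed code:
v = v - (9 + w)
if 39 >= 3:
    speed = w + 40
else:
    v = tokens * speed
x = set()
for result in tokens:
    x.add(process(5) * (result > tokens))
v = 8 // speed
w = v // 5 % speed[6]
v = log(handle(v))
tokens = tokens * (v - speed)
speed = speed - tokens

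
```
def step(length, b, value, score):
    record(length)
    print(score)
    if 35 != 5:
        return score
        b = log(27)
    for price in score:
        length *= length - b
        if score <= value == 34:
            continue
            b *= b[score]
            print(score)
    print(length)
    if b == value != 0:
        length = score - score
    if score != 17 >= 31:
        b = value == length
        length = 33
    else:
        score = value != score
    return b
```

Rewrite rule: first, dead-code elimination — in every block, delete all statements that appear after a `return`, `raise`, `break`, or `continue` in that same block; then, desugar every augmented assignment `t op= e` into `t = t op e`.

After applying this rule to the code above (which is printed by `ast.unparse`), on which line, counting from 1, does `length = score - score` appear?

Transformed code:
def step(length, b, value, score):
    record(length)
    print(score)
    if 35 != 5:
        return score
    for price in score:
        length = length * (length - b)
        if score <= value == 34:
            continue
    print(length)
    if b == value != 0:
        length = score - score
    if score != 17 >= 31:
        b = value == length
        length = 33
    else:
        score = value != score
    return b

12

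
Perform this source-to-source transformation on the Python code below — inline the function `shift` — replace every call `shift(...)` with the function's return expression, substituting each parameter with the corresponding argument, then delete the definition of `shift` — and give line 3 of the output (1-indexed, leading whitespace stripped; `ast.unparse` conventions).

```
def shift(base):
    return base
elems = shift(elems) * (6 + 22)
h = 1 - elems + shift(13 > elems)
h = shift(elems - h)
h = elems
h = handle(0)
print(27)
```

Transformed code:
elems = elems * (6 + 22)
h = 1 - elems + (13 > elems)
h = elems - h
h = elems
h = handle(0)
print(27)

h = elems - h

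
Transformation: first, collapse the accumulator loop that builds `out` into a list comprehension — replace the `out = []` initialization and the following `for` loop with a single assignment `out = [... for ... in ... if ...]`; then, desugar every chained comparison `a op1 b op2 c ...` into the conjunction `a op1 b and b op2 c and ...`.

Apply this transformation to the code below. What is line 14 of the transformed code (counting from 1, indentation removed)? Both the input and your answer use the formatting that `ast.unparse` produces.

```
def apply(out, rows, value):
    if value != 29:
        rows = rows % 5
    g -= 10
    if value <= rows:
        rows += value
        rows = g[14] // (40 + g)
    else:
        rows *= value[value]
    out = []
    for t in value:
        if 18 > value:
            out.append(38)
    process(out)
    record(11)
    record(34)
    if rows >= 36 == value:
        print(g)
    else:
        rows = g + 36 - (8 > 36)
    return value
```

if rows >= 36 and 36 == value:

Transformed code:
def apply(out, rows, value):
    if value != 29:
        rows = rows % 5
    g -= 10
    if value <= rows:
        rows += value
        rows = g[14] // (40 + g)
    else:
        rows *= value[value]
    out = [38 for t in value if 18 > value]
    process(out)
    record(11)
    record(34)
    if rows >= 36 and 36 == value:
        print(g)
    else:
        rows = g + 36 - (8 > 36)
    return value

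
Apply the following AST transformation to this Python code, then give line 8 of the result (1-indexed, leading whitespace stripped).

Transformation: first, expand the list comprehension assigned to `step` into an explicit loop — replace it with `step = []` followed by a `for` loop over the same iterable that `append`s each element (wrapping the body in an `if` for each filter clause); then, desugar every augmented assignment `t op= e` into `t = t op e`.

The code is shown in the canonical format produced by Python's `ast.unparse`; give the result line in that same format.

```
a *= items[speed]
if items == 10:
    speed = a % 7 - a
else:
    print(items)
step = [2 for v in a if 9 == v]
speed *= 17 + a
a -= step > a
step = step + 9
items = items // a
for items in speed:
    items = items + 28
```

if 9 == v:

Transformed code:
a = a * items[speed]
if items == 10:
    speed = a % 7 - a
else:
    print(items)
step = []
for v in a:
    if 9 == v:
        step.append(2)
speed = speed * (17 + a)
a = a - (step > a)
step = step + 9
items = items // a
for items in speed:
    items = items + 28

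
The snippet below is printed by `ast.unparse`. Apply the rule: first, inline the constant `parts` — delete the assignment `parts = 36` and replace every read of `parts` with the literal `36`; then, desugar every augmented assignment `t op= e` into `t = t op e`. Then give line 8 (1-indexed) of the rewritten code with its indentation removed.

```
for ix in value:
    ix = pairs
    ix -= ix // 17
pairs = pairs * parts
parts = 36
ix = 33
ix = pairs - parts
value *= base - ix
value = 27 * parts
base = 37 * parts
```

Transformed code:
for ix in value:
    ix = pairs
    ix = ix - ix // 17
pairs = pairs * 36
ix = 33
ix = pairs - 36
value = value * (base - ix)
value = 27 * 36
base = 37 * 36

value = 27 * 36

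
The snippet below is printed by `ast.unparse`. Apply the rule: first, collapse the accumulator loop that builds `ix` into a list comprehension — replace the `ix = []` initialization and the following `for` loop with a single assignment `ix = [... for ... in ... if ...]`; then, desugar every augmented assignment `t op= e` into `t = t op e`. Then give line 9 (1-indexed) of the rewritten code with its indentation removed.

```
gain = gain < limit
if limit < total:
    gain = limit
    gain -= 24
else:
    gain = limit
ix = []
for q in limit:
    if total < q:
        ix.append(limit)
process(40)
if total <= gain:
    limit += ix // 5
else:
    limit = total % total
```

Transformed code:
gain = gain < limit
if limit < total:
    gain = limit
    gain = gain - 24
else:
    gain = limit
ix = [limit for q in limit if total < q]
process(40)
if total <= gain:
    limit = limit + ix // 5
else:
    limit = total % total

if total <= gain:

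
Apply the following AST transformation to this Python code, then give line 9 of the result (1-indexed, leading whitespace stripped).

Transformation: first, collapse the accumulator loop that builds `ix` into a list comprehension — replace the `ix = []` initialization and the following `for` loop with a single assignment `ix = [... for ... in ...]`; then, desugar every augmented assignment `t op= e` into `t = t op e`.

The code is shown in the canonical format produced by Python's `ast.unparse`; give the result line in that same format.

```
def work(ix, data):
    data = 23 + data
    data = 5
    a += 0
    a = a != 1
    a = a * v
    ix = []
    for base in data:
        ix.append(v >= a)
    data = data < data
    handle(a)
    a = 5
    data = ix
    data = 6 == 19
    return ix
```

Transformed code:
def work(ix, data):
    data = 23 + data
    data = 5
    a = a + 0
    a = a != 1
    a = a * v
    ix = [v >= a for base in data]
    data = data < data
    handle(a)
    a = 5
    data = ix
    data = 6 == 19
    return ix

handle(a)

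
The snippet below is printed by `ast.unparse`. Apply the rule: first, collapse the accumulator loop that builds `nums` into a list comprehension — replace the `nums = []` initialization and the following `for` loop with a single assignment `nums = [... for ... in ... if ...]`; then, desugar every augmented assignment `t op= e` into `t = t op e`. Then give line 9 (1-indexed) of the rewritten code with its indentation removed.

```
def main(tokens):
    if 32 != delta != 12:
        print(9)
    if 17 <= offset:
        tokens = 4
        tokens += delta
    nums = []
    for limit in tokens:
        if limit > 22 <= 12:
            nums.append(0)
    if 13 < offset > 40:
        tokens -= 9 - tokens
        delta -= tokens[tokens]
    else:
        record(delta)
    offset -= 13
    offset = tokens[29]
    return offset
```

Transformed code:
def main(tokens):
    if 32 != delta != 12:
        print(9)
    if 17 <= offset:
        tokens = 4
        tokens = tokens + delta
    nums = [0 for limit in tokens if limit > 22 <= 12]
    if 13 < offset > 40:
        tokens = tokens - (9 - tokens)
        delta = delta - tokens[tokens]
    else:
        record(delta)
    offset = offset - 13
    offset = tokens[29]
    return offset

tokens = tokens - (9 - tokens)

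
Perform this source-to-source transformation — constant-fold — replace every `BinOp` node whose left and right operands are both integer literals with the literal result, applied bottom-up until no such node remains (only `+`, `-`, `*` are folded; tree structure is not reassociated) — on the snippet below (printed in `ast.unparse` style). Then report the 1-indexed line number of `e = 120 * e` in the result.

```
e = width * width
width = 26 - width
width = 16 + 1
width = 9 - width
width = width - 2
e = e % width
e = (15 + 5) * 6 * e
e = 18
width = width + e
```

7

Transformed code:
e = width * width
width = 26 - width
width = 17
width = 9 - width
width = width - 2
e = e % width
e = 120 * e
e = 18
width = width + e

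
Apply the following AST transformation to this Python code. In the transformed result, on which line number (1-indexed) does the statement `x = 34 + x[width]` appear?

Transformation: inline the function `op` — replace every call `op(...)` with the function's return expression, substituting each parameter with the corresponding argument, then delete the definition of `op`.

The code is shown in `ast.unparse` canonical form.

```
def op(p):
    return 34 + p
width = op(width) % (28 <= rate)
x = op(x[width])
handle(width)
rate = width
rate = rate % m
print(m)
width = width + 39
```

2

Transformed code:
width = (34 + width) % (28 <= rate)
x = 34 + x[width]
handle(width)
rate = width
rate = rate % m
print(m)
width = width + 39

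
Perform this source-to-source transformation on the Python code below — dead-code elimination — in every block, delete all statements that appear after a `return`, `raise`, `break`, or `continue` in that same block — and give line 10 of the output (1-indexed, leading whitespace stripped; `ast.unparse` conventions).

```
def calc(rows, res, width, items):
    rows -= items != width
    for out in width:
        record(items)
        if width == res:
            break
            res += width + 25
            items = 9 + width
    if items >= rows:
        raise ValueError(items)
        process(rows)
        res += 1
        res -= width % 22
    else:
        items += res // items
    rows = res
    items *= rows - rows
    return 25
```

Transformed code:
def calc(rows, res, width, items):
    rows -= items != width
    for out in width:
        record(items)
        if width == res:
            break
    if items >= rows:
        raise ValueError(items)
    else:
        items += res // items
    rows = res
    items *= rows - rows
    return 25

items += res // items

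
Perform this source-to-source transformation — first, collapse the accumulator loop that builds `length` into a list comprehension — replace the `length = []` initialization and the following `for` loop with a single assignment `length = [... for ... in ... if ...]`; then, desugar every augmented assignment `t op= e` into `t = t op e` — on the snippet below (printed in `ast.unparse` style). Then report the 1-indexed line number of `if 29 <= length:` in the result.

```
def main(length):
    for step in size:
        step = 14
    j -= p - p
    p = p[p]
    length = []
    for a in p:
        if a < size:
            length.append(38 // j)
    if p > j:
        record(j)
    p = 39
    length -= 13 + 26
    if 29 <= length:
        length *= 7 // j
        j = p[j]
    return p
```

Transformed code:
def main(length):
    for step in size:
        step = 14
    j = j - (p - p)
    p = p[p]
    length = [38 // j for a in p if a < size]
    if p > j:
        record(j)
    p = 39
    length = length - (13 + 26)
    if 29 <= length:
        length = length * (7 // j)
        j = p[j]
    return p

11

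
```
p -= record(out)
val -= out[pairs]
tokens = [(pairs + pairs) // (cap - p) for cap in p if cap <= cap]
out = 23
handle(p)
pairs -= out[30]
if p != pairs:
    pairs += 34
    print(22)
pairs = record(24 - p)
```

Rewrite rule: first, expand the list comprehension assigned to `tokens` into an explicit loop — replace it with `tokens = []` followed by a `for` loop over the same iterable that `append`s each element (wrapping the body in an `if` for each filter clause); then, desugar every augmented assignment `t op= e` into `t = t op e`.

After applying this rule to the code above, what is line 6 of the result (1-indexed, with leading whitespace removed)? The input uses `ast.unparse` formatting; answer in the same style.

tokens.append((pairs + pairs) // (cap - p))

Transformed code:
p = p - record(out)
val = val - out[pairs]
tokens = []
for cap in p:
    if cap <= cap:
        tokens.append((pairs + pairs) // (cap - p))
out = 23
handle(p)
pairs = pairs - out[30]
if p != pairs:
    pairs = pairs + 34
    print(22)
pairs = record(24 - p)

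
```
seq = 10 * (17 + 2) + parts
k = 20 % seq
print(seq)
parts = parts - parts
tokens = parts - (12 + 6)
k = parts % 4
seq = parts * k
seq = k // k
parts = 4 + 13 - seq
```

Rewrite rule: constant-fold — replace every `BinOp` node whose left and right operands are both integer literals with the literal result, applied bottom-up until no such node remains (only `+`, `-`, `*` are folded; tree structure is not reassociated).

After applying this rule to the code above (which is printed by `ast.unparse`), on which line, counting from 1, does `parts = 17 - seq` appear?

9

Transformed code:
seq = 190 + parts
k = 20 % seq
print(seq)
parts = parts - parts
tokens = parts - 18
k = parts % 4
seq = parts * k
seq = k // k
parts = 17 - seq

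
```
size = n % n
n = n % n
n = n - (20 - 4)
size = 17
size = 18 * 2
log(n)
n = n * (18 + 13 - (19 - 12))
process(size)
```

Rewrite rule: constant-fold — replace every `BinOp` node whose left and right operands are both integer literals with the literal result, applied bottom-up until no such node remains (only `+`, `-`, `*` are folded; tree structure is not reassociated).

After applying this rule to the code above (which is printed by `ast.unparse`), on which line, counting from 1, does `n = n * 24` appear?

Transformed code:
size = n % n
n = n % n
n = n - 16
size = 17
size = 36
log(n)
n = n * 24
process(size)

7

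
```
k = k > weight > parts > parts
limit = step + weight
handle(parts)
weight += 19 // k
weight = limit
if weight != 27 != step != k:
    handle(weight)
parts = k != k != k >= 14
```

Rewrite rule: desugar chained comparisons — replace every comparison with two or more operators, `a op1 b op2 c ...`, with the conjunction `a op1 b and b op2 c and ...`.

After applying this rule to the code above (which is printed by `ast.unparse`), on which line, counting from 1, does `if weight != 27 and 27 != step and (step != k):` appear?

Transformed code:
k = k > weight and weight > parts and (parts > parts)
limit = step + weight
handle(parts)
weight += 19 // k
weight = limit
if weight != 27 and 27 != step and (step != k):
    handle(weight)
parts = k != k and k != k and (k >= 14)

6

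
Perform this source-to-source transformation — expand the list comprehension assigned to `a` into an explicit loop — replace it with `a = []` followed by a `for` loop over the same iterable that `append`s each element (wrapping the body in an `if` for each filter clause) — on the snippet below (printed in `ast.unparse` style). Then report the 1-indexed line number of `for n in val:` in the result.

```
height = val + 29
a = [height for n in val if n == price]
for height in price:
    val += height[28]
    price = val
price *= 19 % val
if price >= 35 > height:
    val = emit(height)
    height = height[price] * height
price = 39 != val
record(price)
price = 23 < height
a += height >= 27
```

3

Transformed code:
height = val + 29
a = []
for n in val:
    if n == price:
        a.append(height)
for height in price:
    val += height[28]
    price = val
price *= 19 % val
if price >= 35 > height:
    val = emit(height)
    height = height[price] * height
price = 39 != val
record(price)
price = 23 < height
a += height >= 27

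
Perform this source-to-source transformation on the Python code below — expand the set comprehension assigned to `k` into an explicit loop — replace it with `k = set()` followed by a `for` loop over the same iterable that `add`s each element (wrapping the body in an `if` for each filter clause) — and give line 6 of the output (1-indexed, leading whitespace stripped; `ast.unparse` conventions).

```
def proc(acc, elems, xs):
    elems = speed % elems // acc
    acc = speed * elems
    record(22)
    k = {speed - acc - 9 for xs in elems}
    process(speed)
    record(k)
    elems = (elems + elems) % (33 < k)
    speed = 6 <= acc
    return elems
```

Transformed code:
def proc(acc, elems, xs):
    elems = speed % elems // acc
    acc = speed * elems
    record(22)
    k = set()
    for xs in elems:
        k.add(speed - acc - 9)
    process(speed)
    record(k)
    elems = (elems + elems) % (33 < k)
    speed = 6 <= acc
    return elems

for xs in elems:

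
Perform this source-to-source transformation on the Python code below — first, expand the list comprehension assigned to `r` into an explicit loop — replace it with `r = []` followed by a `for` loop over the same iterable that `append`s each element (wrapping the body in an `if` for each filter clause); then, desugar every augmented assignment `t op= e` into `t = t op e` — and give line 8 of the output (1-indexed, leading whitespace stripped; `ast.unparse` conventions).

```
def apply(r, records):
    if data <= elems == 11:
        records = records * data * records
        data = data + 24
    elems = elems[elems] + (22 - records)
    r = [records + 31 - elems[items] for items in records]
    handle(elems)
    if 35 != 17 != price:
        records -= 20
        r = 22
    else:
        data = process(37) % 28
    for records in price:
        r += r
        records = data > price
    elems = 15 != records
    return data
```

Transformed code:
def apply(r, records):
    if data <= elems == 11:
        records = records * data * records
        data = data + 24
    elems = elems[elems] + (22 - records)
    r = []
    for items in records:
        r.append(records + 31 - elems[items])
    handle(elems)
    if 35 != 17 != price:
        records = records - 20
        r = 22
    else:
        data = process(37) % 28
    for records in price:
        r = r + r
        records = data > price
    elems = 15 != records
    return data

r.append(records + 31 - elems[items])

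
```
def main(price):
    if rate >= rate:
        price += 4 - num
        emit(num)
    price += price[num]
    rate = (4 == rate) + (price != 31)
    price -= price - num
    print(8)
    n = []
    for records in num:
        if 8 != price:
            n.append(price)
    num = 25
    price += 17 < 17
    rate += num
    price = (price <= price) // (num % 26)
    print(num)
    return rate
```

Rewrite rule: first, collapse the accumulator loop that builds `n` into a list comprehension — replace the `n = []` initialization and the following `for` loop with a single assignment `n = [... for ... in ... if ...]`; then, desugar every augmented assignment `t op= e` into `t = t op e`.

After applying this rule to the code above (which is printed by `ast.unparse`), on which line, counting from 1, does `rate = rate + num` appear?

Transformed code:
def main(price):
    if rate >= rate:
        price = price + (4 - num)
        emit(num)
    price = price + price[num]
    rate = (4 == rate) + (price != 31)
    price = price - (price - num)
    print(8)
    n = [price for records in num if 8 != price]
    num = 25
    price = price + (17 < 17)
    rate = rate + num
    price = (price <= price) // (num % 26)
    print(num)
    return rate

12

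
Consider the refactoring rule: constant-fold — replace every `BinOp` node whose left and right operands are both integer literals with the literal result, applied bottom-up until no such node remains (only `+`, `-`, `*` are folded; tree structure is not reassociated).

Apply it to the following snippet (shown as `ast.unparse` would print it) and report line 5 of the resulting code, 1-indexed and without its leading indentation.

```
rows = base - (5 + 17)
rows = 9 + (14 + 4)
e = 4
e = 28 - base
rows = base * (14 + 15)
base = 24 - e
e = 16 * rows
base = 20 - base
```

rows = base * 29

Transformed code:
rows = base - 22
rows = 27
e = 4
e = 28 - base
rows = base * 29
base = 24 - e
e = 16 * rows
base = 20 - base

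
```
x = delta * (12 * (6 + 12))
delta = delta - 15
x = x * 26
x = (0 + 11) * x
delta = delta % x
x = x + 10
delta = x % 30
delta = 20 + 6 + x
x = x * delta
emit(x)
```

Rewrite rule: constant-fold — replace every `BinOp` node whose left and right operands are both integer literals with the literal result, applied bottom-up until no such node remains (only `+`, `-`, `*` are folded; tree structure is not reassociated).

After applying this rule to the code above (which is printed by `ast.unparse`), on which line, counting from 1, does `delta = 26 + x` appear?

Transformed code:
x = delta * 216
delta = delta - 15
x = x * 26
x = 11 * x
delta = delta % x
x = x + 10
delta = x % 30
delta = 26 + x
x = x * delta
emit(x)

8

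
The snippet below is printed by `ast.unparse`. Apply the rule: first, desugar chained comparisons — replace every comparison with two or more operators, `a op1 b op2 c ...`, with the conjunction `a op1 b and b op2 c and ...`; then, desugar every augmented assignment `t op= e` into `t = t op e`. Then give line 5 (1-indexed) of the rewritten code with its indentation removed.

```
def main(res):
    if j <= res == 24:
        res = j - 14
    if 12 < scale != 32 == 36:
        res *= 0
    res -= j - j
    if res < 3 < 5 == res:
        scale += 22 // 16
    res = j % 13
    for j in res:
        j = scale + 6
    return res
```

Transformed code:
def main(res):
    if j <= res and res == 24:
        res = j - 14
    if 12 < scale and scale != 32 and (32 == 36):
        res = res * 0
    res = res - (j - j)
    if res < 3 and 3 < 5 and (5 == res):
        scale = scale + 22 // 16
    res = j % 13
    for j in res:
        j = scale + 6
    return res

res = res * 0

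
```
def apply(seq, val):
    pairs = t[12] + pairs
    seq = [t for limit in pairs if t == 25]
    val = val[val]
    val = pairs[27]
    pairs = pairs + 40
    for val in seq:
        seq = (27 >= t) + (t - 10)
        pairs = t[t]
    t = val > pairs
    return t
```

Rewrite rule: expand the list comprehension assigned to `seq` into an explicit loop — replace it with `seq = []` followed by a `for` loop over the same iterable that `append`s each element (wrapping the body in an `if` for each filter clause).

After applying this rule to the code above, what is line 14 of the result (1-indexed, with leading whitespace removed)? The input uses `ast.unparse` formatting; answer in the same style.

return t

Transformed code:
def apply(seq, val):
    pairs = t[12] + pairs
    seq = []
    for limit in pairs:
        if t == 25:
            seq.append(t)
    val = val[val]
    val = pairs[27]
    pairs = pairs + 40
    for val in seq:
        seq = (27 >= t) + (t - 10)
        pairs = t[t]
    t = val > pairs
    return t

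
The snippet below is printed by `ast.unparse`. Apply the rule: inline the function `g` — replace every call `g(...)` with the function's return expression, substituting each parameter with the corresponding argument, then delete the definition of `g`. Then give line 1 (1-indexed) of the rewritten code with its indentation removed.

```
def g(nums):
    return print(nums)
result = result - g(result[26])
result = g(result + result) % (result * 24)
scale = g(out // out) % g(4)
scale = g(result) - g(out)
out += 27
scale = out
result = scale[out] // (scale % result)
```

result = result - print(result[26])

Transformed code:
result = result - print(result[26])
result = print(result + result) % (result * 24)
scale = print(out // out) % print(4)
scale = print(result) - print(out)
out += 27
scale = out
result = scale[out] // (scale % result)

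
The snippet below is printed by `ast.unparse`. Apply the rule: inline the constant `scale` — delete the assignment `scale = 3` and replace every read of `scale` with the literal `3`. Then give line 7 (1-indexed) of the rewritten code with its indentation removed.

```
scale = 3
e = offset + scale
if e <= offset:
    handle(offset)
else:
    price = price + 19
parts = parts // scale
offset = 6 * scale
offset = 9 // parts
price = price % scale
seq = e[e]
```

Transformed code:
e = offset + 3
if e <= offset:
    handle(offset)
else:
    price = price + 19
parts = parts // 3
offset = 6 * 3
offset = 9 // parts
price = price % 3
seq = e[e]

offset = 6 * 3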